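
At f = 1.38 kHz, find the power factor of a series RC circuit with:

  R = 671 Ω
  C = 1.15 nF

Step 1 — Angular frequency: ω = 2π·f = 2π·1380 = 8671 rad/s.
Step 2 — Component impedances:
  R: Z = R = 671 Ω
  C: Z = 1/(jωC) = -j/(ω·C) = 0 - j1.003e+05 Ω
Step 3 — Series combination: Z_total = R + C = 671 - j1.003e+05 Ω = 1.003e+05∠-89.6° Ω.
Step 4 — Power factor: PF = cos(φ) = Re(Z)/|Z| = 671/1.0029e+05 = 0.006691.
Step 5 — Type: Im(Z) = -1.003e+05 ⇒ leading (phase φ = -89.6°).

PF = 0.006691 (leading, φ = -89.6°)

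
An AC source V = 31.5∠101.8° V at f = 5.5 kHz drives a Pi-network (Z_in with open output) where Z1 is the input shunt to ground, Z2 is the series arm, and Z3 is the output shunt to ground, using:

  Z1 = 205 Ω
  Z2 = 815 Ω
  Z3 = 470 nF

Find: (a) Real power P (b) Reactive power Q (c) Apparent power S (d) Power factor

Step 1 — Angular frequency: ω = 2π·f = 2π·5500 = 3.456e+04 rad/s.
Step 2 — Component impedances:
  Z1: Z = R = 205 Ω
  Z2: Z = R = 815 Ω
  Z3: Z = 1/(jωC) = -j/(ω·C) = 0 - j61.57 Ω
Step 3 — With open output, the series arm Z2 and the output shunt Z3 appear in series to ground: Z2 + Z3 = 815 - j61.57 Ω.
Step 4 — Parallel with input shunt Z1: Z_in = Z1 || (Z2 + Z3) = 163.9 - j2.478 Ω = 164∠-0.9° Ω.
Step 5 — Source phasor: V = 31.5∠101.8° V = -6.442 + j30.83 V.
Step 6 — Current: I = V / Z = -0.04212 + j0.1874 A = 0.1921∠102.7° A.
Step 7 — Complex power: S = V·I* = 6.051 - j0.09145 VA.
Step 8 — Real power: P = Re(S) = 6.051 W.
Step 9 — Reactive power: Q = Im(S) = -0.09145 VAR.
Step 10 — Apparent power: |S| = 6.052 VA.
Step 11 — Power factor: PF = P/|S| = 0.9999 (leading).

(a) P = 6.051 W  (b) Q = -0.09145 VAR  (c) S = 6.052 VA  (d) PF = 0.9999 (leading)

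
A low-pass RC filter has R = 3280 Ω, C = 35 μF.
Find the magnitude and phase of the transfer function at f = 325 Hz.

Step 1 — Angular frequency: ω = 2π·325 = 2042 rad/s.
Step 2 — Transfer function: H(jω) = 1/(1 + jωRC).
Step 3 — Denominator: 1 + jωRC = 1 + j·2042·3280·3.5e-05 = 1 + j234.4.
Step 4 — H = 1.82e-05 - j0.004266.
Step 5 — Magnitude: |H| = 0.004266 (-47.4 dB); phase: φ = -89.8°.

|H| = 0.004266 (-47.4 dB), φ = -89.8°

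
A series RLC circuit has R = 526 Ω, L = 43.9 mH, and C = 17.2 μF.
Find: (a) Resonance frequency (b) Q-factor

Step 1 — Resonance condition Im(Z)=0 gives ω₀ = 1/√(LC).
Step 2 — ω₀ = 1/√(0.0439·1.72e-05) = 1151 rad/s.
Step 3 — f₀ = ω₀/(2π) = 183.2 Hz.
Step 4 — Series Q: Q = ω₀L/R = 1151·0.0439/526 = 0.09605.

(a) f₀ = 183.2 Hz  (b) Q = 0.09605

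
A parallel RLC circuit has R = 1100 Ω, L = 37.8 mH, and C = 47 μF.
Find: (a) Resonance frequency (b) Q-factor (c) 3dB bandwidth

Step 1 — Resonance: ω₀ = 1/√(LC) = 1/√(0.0378·4.7e-05) = 750.2 rad/s.
Step 2 — f₀ = ω₀/(2π) = 119.4 Hz.
Step 3 — Parallel Q: Q = R/(ω₀L) = 1100/(750.2·0.0378) = 38.79.
Step 4 — Bandwidth: Δω = ω₀/Q = 19.34 rad/s; BW = Δω/(2π) = 3.078 Hz.

(a) f₀ = 119.4 Hz  (b) Q = 38.79  (c) BW = 3.078 Hz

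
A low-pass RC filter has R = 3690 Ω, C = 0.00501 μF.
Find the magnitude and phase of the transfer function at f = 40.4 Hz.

Step 1 — Angular frequency: ω = 2π·40.4 = 253.8 rad/s.
Step 2 — Transfer function: H(jω) = 1/(1 + jωRC).
Step 3 — Denominator: 1 + jωRC = 1 + j·253.8·3690·5.01e-09 = 1 + j0.004693.
Step 4 — H = 1 - j0.004693.
Step 5 — Magnitude: |H| = 1 (-0.0 dB); phase: φ = -0.3°.

|H| = 1 (-0.0 dB), φ = -0.3°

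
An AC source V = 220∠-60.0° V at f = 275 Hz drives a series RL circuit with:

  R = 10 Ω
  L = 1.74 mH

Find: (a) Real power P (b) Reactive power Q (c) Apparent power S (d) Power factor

Step 1 — Angular frequency: ω = 2π·f = 2π·275 = 1728 rad/s.
Step 2 — Component impedances:
  R: Z = R = 10 Ω
  L: Z = jωL = j·1728·0.00174 = 0 + j3.007 Ω
Step 3 — Series combination: Z_total = R + L = 10 + j3.007 Ω = 10.44∠16.7° Ω.
Step 4 — Source phasor: V = 220∠-60.0° V = 110 - j190.5 V.
Step 5 — Current: I = V / Z = 4.835 - j20.51 A = 21.07∠-76.7° A.
Step 6 — Complex power: S = V·I* = 4439 + j1335 VA.
Step 7 — Real power: P = Re(S) = 4439 W.
Step 8 — Reactive power: Q = Im(S) = 1335 VAR.
Step 9 — Apparent power: |S| = 4635 VA.
Step 10 — Power factor: PF = P/|S| = 0.9577 (lagging).

(a) P = 4439 W  (b) Q = 1335 VAR  (c) S = 4635 VA  (d) PF = 0.9577 (lagging)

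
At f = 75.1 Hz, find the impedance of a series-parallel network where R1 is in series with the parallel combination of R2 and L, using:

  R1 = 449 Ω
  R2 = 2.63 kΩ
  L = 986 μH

Step 1 — Angular frequency: ω = 2π·f = 2π·75.1 = 471.9 rad/s.
Step 2 — Component impedances:
  R1: Z = R = 449 Ω
  R2: Z = R = 2630 Ω
  L: Z = jωL = j·471.9·0.000986 = 0 + j0.4653 Ω
Step 3 — Parallel branch: R2 || L = 1/(1/R2 + 1/L) = 8.231e-05 + j0.4653 Ω.
Step 4 — Series with R1: Z_total = R1 + (R2 || L) = 449 + j0.4653 Ω = 449∠0.1° Ω.

Z = 449 + j0.4653 Ω = 449∠0.1° Ω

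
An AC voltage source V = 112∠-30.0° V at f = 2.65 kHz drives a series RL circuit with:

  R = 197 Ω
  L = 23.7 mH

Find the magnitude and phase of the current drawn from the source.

Step 1 — Angular frequency: ω = 2π·f = 2π·2650 = 1.665e+04 rad/s.
Step 2 — Component impedances:
  R: Z = R = 197 Ω
  L: Z = jωL = j·1.665e+04·0.0237 = 0 + j394.6 Ω
Step 3 — Series combination: Z_total = R + L = 197 + j394.6 Ω = 441.1∠63.5° Ω.
Step 4 — Source phasor: V = 112∠-30.0° V = 96.99 - j56 V.
Step 5 — Ohm's law: I = V / Z_total = (96.99 - j56) / (197 + j394.6) = -0.01537 - j0.2535 A.
Step 6 — Convert to polar: |I| = 0.2539 A, ∠I = -93.5°.

I = 0.2539∠-93.5° A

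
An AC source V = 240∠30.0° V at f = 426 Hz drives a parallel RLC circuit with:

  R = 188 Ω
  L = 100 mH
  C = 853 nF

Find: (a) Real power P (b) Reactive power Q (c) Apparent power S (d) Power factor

Step 1 — Angular frequency: ω = 2π·f = 2π·426 = 2677 rad/s.
Step 2 — Component impedances:
  R: Z = R = 188 Ω
  L: Z = jωL = j·2677·0.1 = 0 + j267.7 Ω
  C: Z = 1/(jωC) = -j/(ω·C) = 0 - j438 Ω
Step 3 — Parallel combination: 1/Z_total = 1/R + 1/L + 1/C; Z_total = 174.9 + j47.78 Ω = 181.4∠15.3° Ω.
Step 4 — Source phasor: V = 240∠30.0° V = 207.8 + j120 V.
Step 5 — Current: I = V / Z = 1.28 + j0.3363 A = 1.323∠14.7° A.
Step 6 — Complex power: S = V·I* = 306.4 + j83.68 VA.
Step 7 — Real power: P = Re(S) = 306.4 W.
Step 8 — Reactive power: Q = Im(S) = 83.68 VAR.
Step 9 — Apparent power: |S| = 317.6 VA.
Step 10 — Power factor: PF = P/|S| = 0.9647 (lagging).

(a) P = 306.4 W  (b) Q = 83.68 VAR  (c) S = 317.6 VA  (d) PF = 0.9647 (lagging)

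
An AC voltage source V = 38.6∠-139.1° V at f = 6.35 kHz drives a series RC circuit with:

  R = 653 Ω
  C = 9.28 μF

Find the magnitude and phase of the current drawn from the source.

Step 1 — Angular frequency: ω = 2π·f = 2π·6350 = 3.99e+04 rad/s.
Step 2 — Component impedances:
  R: Z = R = 653 Ω
  C: Z = 1/(jωC) = -j/(ω·C) = 0 - j2.701 Ω
Step 3 — Series combination: Z_total = R + C = 653 - j2.701 Ω = 653∠-0.2° Ω.
Step 4 — Source phasor: V = 38.6∠-139.1° V = -29.18 - j25.27 V.
Step 5 — Ohm's law: I = V / Z_total = (-29.18 - j25.27) / (653 - j2.701) = -0.04452 - j0.03889 A.
Step 6 — Convert to polar: |I| = 0.05911 A, ∠I = -138.9°.

I = 0.05911∠-138.9° A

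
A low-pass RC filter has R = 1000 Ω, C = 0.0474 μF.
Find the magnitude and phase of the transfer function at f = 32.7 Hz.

Step 1 — Angular frequency: ω = 2π·32.7 = 205.5 rad/s.
Step 2 — Transfer function: H(jω) = 1/(1 + jωRC).
Step 3 — Denominator: 1 + jωRC = 1 + j·205.5·1000·4.74e-08 = 1 + j0.009739.
Step 4 — H = 0.9999 - j0.009738.
Step 5 — Magnitude: |H| = 1 (-0.0 dB); phase: φ = -0.6°.

|H| = 1 (-0.0 dB), φ = -0.6°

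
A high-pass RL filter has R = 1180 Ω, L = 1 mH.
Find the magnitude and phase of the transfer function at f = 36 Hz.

Step 1 — Angular frequency: ω = 2π·36 = 226.2 rad/s.
Step 2 — Transfer function: H(jω) = jωL/(R + jωL).
Step 3 — Numerator jωL = j·0.2262; denominator R + jωL = 1180 + j0.2262.
Step 4 — H = 3.675e-08 + j0.0001917.
Step 5 — Magnitude: |H| = 0.0001917 (-74.3 dB); phase: φ = 90.0°.

|H| = 0.0001917 (-74.3 dB), φ = 90.0°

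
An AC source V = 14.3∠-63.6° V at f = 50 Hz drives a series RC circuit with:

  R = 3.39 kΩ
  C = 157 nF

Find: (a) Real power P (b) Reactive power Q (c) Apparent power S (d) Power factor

Step 1 — Angular frequency: ω = 2π·f = 2π·50 = 314.2 rad/s.
Step 2 — Component impedances:
  R: Z = R = 3390 Ω
  C: Z = 1/(jωC) = -j/(ω·C) = 0 - j2.027e+04 Ω
Step 3 — Series combination: Z_total = R + C = 3390 - j2.027e+04 Ω = 2.056e+04∠-80.5° Ω.
Step 4 — Source phasor: V = 14.3∠-63.6° V = 6.358 - j12.81 V.
Step 5 — Current: I = V / Z = 0.0006656 + j0.0002023 A = 0.0006957∠16.9° A.
Step 6 — Complex power: S = V·I* = 0.001641 - j0.009812 VA.
Step 7 — Real power: P = Re(S) = 0.001641 W.
Step 8 — Reactive power: Q = Im(S) = -0.009812 VAR.
Step 9 — Apparent power: |S| = 0.009948 VA.
Step 10 — Power factor: PF = P/|S| = 0.1649 (leading).

(a) P = 0.001641 W  (b) Q = -0.009812 VAR  (c) S = 0.009948 VA  (d) PF = 0.1649 (leading)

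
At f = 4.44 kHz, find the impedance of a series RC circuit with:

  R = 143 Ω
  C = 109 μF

Step 1 — Angular frequency: ω = 2π·f = 2π·4440 = 2.79e+04 rad/s.
Step 2 — Component impedances:
  R: Z = R = 143 Ω
  C: Z = 1/(jωC) = -j/(ω·C) = 0 - j0.3289 Ω
Step 3 — Series combination: Z_total = R + C = 143 - j0.3289 Ω = 143∠-0.1° Ω.

Z = 143 - j0.3289 Ω = 143∠-0.1° Ω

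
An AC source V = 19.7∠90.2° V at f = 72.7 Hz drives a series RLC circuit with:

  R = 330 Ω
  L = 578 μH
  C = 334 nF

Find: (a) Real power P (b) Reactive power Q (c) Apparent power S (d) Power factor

Step 1 — Angular frequency: ω = 2π·f = 2π·72.7 = 456.8 rad/s.
Step 2 — Component impedances:
  R: Z = R = 330 Ω
  L: Z = jωL = j·456.8·0.000578 = 0 + j0.264 Ω
  C: Z = 1/(jωC) = -j/(ω·C) = 0 - j6554 Ω
Step 3 — Series combination: Z_total = R + L + C = 330 - j6554 Ω = 6563∠-87.1° Ω.
Step 4 — Source phasor: V = 19.7∠90.2° V = -0.06877 + j19.7 V.
Step 5 — Current: I = V / Z = -0.002999 + j0.0001405 A = 0.003002∠177.3° A.
Step 6 — Complex power: S = V·I* = 0.002974 - j0.05906 VA.
Step 7 — Real power: P = Re(S) = 0.002974 W.
Step 8 — Reactive power: Q = Im(S) = -0.05906 VAR.
Step 9 — Apparent power: |S| = 0.05914 VA.
Step 10 — Power factor: PF = P/|S| = 0.05029 (leading).

(a) P = 0.002974 W  (b) Q = -0.05906 VAR  (c) S = 0.05914 VA  (d) PF = 0.05029 (leading)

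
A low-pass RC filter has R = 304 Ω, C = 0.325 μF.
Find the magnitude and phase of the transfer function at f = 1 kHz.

Step 1 — Angular frequency: ω = 2π·1000 = 6283 rad/s.
Step 2 — Transfer function: H(jω) = 1/(1 + jωRC).
Step 3 — Denominator: 1 + jωRC = 1 + j·6283·304·3.25e-07 = 1 + j0.6208.
Step 4 — H = 0.7218 - j0.4481.
Step 5 — Magnitude: |H| = 0.8496 (-1.4 dB); phase: φ = -31.8°.

|H| = 0.8496 (-1.4 dB), φ = -31.8°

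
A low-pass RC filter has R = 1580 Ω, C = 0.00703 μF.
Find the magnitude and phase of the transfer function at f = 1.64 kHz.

Step 1 — Angular frequency: ω = 2π·1640 = 1.03e+04 rad/s.
Step 2 — Transfer function: H(jω) = 1/(1 + jωRC).
Step 3 — Denominator: 1 + jωRC = 1 + j·1.03e+04·1580·7.03e-09 = 1 + j0.1145.
Step 4 — H = 0.9871 - j0.113.
Step 5 — Magnitude: |H| = 0.9935 (-0.1 dB); phase: φ = -6.5°.

|H| = 0.9935 (-0.1 dB), φ = -6.5°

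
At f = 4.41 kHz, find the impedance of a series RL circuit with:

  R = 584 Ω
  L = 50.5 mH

Step 1 — Angular frequency: ω = 2π·f = 2π·4410 = 2.771e+04 rad/s.
Step 2 — Component impedances:
  R: Z = R = 584 Ω
  L: Z = jωL = j·2.771e+04·0.0505 = 0 + j1399 Ω
Step 3 — Series combination: Z_total = R + L = 584 + j1399 Ω = 1516∠67.3° Ω.

Z = 584 + j1399 Ω = 1516∠67.3° Ω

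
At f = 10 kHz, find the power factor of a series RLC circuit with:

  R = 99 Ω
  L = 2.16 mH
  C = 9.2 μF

Step 1 — Angular frequency: ω = 2π·f = 2π·1e+04 = 6.283e+04 rad/s.
Step 2 — Component impedances:
  R: Z = R = 99 Ω
  L: Z = jωL = j·6.283e+04·0.00216 = 0 + j135.7 Ω
  C: Z = 1/(jωC) = -j/(ω·C) = 0 - j1.73 Ω
Step 3 — Series combination: Z_total = R + L + C = 99 + j134 Ω = 166.6∠53.5° Ω.
Step 4 — Power factor: PF = cos(φ) = Re(Z)/|Z| = 99/166.59 = 0.5943.
Step 5 — Type: Im(Z) = 134 ⇒ lagging (phase φ = 53.5°).

PF = 0.5943 (lagging, φ = 53.5°)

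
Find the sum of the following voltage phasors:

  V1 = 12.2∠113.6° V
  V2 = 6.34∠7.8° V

Step 1 — Convert each phasor to rectangular form:
  V1 = 12.2·(cos(113.6°) + j·sin(113.6°)) = -4.884 + j11.18 V
  V2 = 6.34·(cos(7.8°) + j·sin(7.8°)) = 6.281 + j0.8604 V
Step 2 — Sum components: V_total = 1.397 + j12.04 V.
Step 3 — Convert to polar: |V_total| = 12.12 V, ∠V_total = 83.4°.

V_total = 12.12∠83.4° V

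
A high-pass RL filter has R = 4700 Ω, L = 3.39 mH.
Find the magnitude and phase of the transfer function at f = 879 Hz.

Step 1 — Angular frequency: ω = 2π·879 = 5523 rad/s.
Step 2 — Transfer function: H(jω) = jωL/(R + jωL).
Step 3 — Numerator jωL = j·18.72; denominator R + jωL = 4700 + j18.72.
Step 4 — H = 1.587e-05 + j0.003983.
Step 5 — Magnitude: |H| = 0.003984 (-48.0 dB); phase: φ = 89.8°.

|H| = 0.003984 (-48.0 dB), φ = 89.8°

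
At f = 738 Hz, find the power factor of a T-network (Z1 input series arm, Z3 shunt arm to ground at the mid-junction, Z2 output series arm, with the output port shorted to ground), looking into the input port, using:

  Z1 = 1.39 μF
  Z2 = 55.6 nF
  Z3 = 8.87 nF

Step 1 — Angular frequency: ω = 2π·f = 2π·738 = 4637 rad/s.
Step 2 — Component impedances:
  Z1: Z = 1/(jωC) = -j/(ω·C) = 0 - j155.1 Ω
  Z2: Z = 1/(jωC) = -j/(ω·C) = 0 - j3879 Ω
  Z3: Z = 1/(jωC) = -j/(ω·C) = 0 - j2.431e+04 Ω
Step 3 — With the output port shorted to ground, the output series arm Z2 runs from the junction to ground; the shunt arm Z3 also runs from the junction to ground. They appear in parallel: Z3 || Z2 = 0 - j3345 Ω.
Step 4 — Series with input arm Z1: Z_in = Z1 + (Z3 || Z2) = 0 - j3500 Ω = 3500∠-90.0° Ω.
Step 5 — Power factor: PF = cos(φ) = Re(Z)/|Z| = 0/3500 = 0.
Step 6 — Type: Im(Z) = -3500 ⇒ leading (phase φ = -90.0°).

PF = 0 (leading, φ = -90.0°)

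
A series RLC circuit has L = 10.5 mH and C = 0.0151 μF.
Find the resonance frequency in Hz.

Step 1 — Resonance condition Im(Z)=0 gives ω₀ = 1/√(LC).
Step 2 — ω₀ = 1/√(0.0105·1.51e-08) = 7.942e+04 rad/s.
Step 3 — f₀ = ω₀/(2π) = 1.264e+04 Hz.

f₀ = 1.264e+04 Hz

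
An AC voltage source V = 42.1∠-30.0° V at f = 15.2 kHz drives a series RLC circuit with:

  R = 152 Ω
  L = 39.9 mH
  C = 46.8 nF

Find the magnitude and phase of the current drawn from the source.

Step 1 — Angular frequency: ω = 2π·f = 2π·1.52e+04 = 9.55e+04 rad/s.
Step 2 — Component impedances:
  R: Z = R = 152 Ω
  L: Z = jωL = j·9.55e+04·0.0399 = 0 + j3811 Ω
  C: Z = 1/(jωC) = -j/(ω·C) = 0 - j223.7 Ω
Step 3 — Series combination: Z_total = R + L + C = 152 + j3587 Ω = 3590∠87.6° Ω.
Step 4 — Source phasor: V = 42.1∠-30.0° V = 36.46 - j21.05 V.
Step 5 — Ohm's law: I = V / Z_total = (36.46 - j21.05) / (152 + j3587) = -0.005428 - j0.01039 A.
Step 6 — Convert to polar: |I| = 0.01173 A, ∠I = -117.6°.

I = 0.01173∠-117.6° A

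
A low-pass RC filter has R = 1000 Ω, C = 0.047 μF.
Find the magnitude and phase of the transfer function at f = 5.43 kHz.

Step 1 — Angular frequency: ω = 2π·5430 = 3.412e+04 rad/s.
Step 2 — Transfer function: H(jω) = 1/(1 + jωRC).
Step 3 — Denominator: 1 + jωRC = 1 + j·3.412e+04·1000·4.7e-08 = 1 + j1.604.
Step 4 — H = 0.28 - j0.449.
Step 5 — Magnitude: |H| = 0.5292 (-5.5 dB); phase: φ = -58.1°.

|H| = 0.5292 (-5.5 dB), φ = -58.1°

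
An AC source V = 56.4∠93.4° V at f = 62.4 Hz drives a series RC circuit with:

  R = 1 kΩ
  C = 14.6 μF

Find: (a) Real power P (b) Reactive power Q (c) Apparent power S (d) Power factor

Step 1 — Angular frequency: ω = 2π·f = 2π·62.4 = 392.1 rad/s.
Step 2 — Component impedances:
  R: Z = R = 1000 Ω
  C: Z = 1/(jωC) = -j/(ω·C) = 0 - j174.7 Ω
Step 3 — Series combination: Z_total = R + C = 1000 - j174.7 Ω = 1015∠-9.9° Ω.
Step 4 — Source phasor: V = 56.4∠93.4° V = -3.345 + j56.3 V.
Step 5 — Current: I = V / Z = -0.01279 + j0.05407 A = 0.05556∠103.3° A.
Step 6 — Complex power: S = V·I* = 3.087 - j0.5392 VA.
Step 7 — Real power: P = Re(S) = 3.087 W.
Step 8 — Reactive power: Q = Im(S) = -0.5392 VAR.
Step 9 — Apparent power: |S| = 3.134 VA.
Step 10 — Power factor: PF = P/|S| = 0.9851 (leading).

(a) P = 3.087 W  (b) Q = -0.5392 VAR  (c) S = 3.134 VA  (d) PF = 0.9851 (leading)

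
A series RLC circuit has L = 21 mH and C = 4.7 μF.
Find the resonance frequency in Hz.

Step 1 — Resonance condition Im(Z)=0 gives ω₀ = 1/√(LC).
Step 2 — ω₀ = 1/√(0.021·4.7e-06) = 3183 rad/s.
Step 3 — f₀ = ω₀/(2π) = 506.6 Hz.

f₀ = 506.6 Hz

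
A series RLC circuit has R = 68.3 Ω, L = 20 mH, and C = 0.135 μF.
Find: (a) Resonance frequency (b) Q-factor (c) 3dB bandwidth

Step 1 — Resonance: ω₀ = 1/√(LC) = 1/√(0.02·1.35e-07) = 1.925e+04 rad/s.
Step 2 — f₀ = ω₀/(2π) = 3063 Hz.
Step 3 — Series Q: Q = ω₀L/R = 1.925e+04·0.02/68.3 = 5.635.
Step 4 — Bandwidth: Δω = ω₀/Q = 3415 rad/s; BW = Δω/(2π) = 543.5 Hz.

(a) f₀ = 3063 Hz  (b) Q = 5.635  (c) BW = 543.5 Hz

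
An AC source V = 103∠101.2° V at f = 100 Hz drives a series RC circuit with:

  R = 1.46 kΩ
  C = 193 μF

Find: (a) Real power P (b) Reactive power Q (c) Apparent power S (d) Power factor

Step 1 — Angular frequency: ω = 2π·f = 2π·100 = 628.3 rad/s.
Step 2 — Component impedances:
  R: Z = R = 1460 Ω
  C: Z = 1/(jωC) = -j/(ω·C) = 0 - j8.246 Ω
Step 3 — Series combination: Z_total = R + C = 1460 - j8.246 Ω = 1460∠-0.3° Ω.
Step 4 — Source phasor: V = 103∠101.2° V = -20.01 + j101 V.
Step 5 — Current: I = V / Z = -0.01409 + j0.06912 A = 0.07055∠101.5° A.
Step 6 — Complex power: S = V·I* = 7.266 - j0.04104 VA.
Step 7 — Real power: P = Re(S) = 7.266 W.
Step 8 — Reactive power: Q = Im(S) = -0.04104 VAR.
Step 9 — Apparent power: |S| = 7.266 VA.
Step 10 — Power factor: PF = P/|S| = 1 (leading).

(a) P = 7.266 W  (b) Q = -0.04104 VAR  (c) S = 7.266 VA  (d) PF = 1 (leading)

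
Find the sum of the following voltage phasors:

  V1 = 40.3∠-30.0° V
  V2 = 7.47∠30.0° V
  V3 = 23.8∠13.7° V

Step 1 — Convert each phasor to rectangular form:
  V1 = 40.3·(cos(-30.0°) + j·sin(-30.0°)) = 34.9 - j20.15 V
  V2 = 7.47·(cos(30.0°) + j·sin(30.0°)) = 6.469 + j3.735 V
  V3 = 23.8·(cos(13.7°) + j·sin(13.7°)) = 23.12 + j5.637 V
Step 2 — Sum components: V_total = 64.49 - j10.78 V.
Step 3 — Convert to polar: |V_total| = 65.39 V, ∠V_total = -9.5°.

V_total = 65.39∠-9.5° V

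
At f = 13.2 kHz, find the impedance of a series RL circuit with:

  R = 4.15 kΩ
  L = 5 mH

Step 1 — Angular frequency: ω = 2π·f = 2π·1.32e+04 = 8.294e+04 rad/s.
Step 2 — Component impedances:
  R: Z = R = 4150 Ω
  L: Z = jωL = j·8.294e+04·0.005 = 0 + j414.7 Ω
Step 3 — Series combination: Z_total = R + L = 4150 + j414.7 Ω = 4171∠5.7° Ω.

Z = 4150 + j414.7 Ω = 4171∠5.7° Ω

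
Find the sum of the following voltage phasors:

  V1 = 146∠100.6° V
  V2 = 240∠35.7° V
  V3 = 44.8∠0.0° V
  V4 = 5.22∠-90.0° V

Step 1 — Convert each phasor to rectangular form:
  V1 = 146·(cos(100.6°) + j·sin(100.6°)) = -26.86 + j143.5 V
  V2 = 240·(cos(35.7°) + j·sin(35.7°)) = 194.9 + j140 V
  V3 = 44.8·(cos(0.0°) + j·sin(0.0°)) = 44.8 V
  V4 = 5.22·(cos(-90.0°) + j·sin(-90.0°)) = 0 - j5.22 V
Step 2 — Sum components: V_total = 212.8 + j278.3 V.
Step 3 — Convert to polar: |V_total| = 350.4 V, ∠V_total = 52.6°.

V_total = 350.4∠52.6° V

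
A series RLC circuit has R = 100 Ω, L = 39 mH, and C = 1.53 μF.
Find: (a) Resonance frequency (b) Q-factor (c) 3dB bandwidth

Step 1 — Resonance: ω₀ = 1/√(LC) = 1/√(0.039·1.53e-06) = 4094 rad/s.
Step 2 — f₀ = ω₀/(2π) = 651.5 Hz.
Step 3 — Series Q: Q = ω₀L/R = 4094·0.039/100 = 1.597.
Step 4 — Bandwidth: Δω = ω₀/Q = 2564 rad/s; BW = Δω/(2π) = 408.1 Hz.

(a) f₀ = 651.5 Hz  (b) Q = 1.597  (c) BW = 408.1 Hz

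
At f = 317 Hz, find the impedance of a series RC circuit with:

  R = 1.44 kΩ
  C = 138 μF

Step 1 — Angular frequency: ω = 2π·f = 2π·317 = 1992 rad/s.
Step 2 — Component impedances:
  R: Z = R = 1440 Ω
  C: Z = 1/(jωC) = -j/(ω·C) = 0 - j3.638 Ω
Step 3 — Series combination: Z_total = R + C = 1440 - j3.638 Ω = 1440∠-0.1° Ω.

Z = 1440 - j3.638 Ω = 1440∠-0.1° Ω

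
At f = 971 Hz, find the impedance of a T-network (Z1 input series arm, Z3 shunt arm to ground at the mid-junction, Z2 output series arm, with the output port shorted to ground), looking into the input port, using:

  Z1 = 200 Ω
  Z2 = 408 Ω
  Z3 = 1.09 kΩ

Step 1 — Angular frequency: ω = 2π·f = 2π·971 = 6101 rad/s.
Step 2 — Component impedances:
  Z1: Z = R = 200 Ω
  Z2: Z = R = 408 Ω
  Z3: Z = R = 1090 Ω
Step 3 — With the output port shorted to ground, the output series arm Z2 runs from the junction to ground; the shunt arm Z3 also runs from the junction to ground. They appear in parallel: Z3 || Z2 = 296.9 Ω.
Step 4 — Series with input arm Z1: Z_in = Z1 + (Z3 || Z2) = 496.9 Ω = 496.9∠0.0° Ω.

Z = 496.9 Ω = 496.9∠0.0° Ω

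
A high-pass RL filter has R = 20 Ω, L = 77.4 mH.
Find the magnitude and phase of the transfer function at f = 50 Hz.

Step 1 — Angular frequency: ω = 2π·50 = 314.2 rad/s.
Step 2 — Transfer function: H(jω) = jωL/(R + jωL).
Step 3 — Numerator jωL = j·24.32; denominator R + jωL = 20 + j24.32.
Step 4 — H = 0.5965 + j0.4906.
Step 5 — Magnitude: |H| = 0.7723 (-2.2 dB); phase: φ = 39.4°.

|H| = 0.7723 (-2.2 dB), φ = 39.4°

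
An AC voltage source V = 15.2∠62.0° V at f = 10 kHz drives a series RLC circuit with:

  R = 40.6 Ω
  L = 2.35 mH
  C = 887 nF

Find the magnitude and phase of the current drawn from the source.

Step 1 — Angular frequency: ω = 2π·f = 2π·1e+04 = 6.283e+04 rad/s.
Step 2 — Component impedances:
  R: Z = R = 40.6 Ω
  L: Z = jωL = j·6.283e+04·0.00235 = 0 + j147.7 Ω
  C: Z = 1/(jωC) = -j/(ω·C) = 0 - j17.94 Ω
Step 3 — Series combination: Z_total = R + L + C = 40.6 + j129.7 Ω = 135.9∠72.6° Ω.
Step 4 — Source phasor: V = 15.2∠62.0° V = 7.136 + j13.42 V.
Step 5 — Ohm's law: I = V / Z_total = (7.136 + j13.42) / (40.6 + j129.7) = 0.1099 - j0.02061 A.
Step 6 — Convert to polar: |I| = 0.1118 A, ∠I = -10.6°.

I = 0.1118∠-10.6° A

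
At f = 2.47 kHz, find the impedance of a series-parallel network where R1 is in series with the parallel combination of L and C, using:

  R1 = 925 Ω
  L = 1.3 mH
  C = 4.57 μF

Step 1 — Angular frequency: ω = 2π·f = 2π·2470 = 1.552e+04 rad/s.
Step 2 — Component impedances:
  R1: Z = R = 925 Ω
  L: Z = jωL = j·1.552e+04·0.0013 = 0 + j20.18 Ω
  C: Z = 1/(jωC) = -j/(ω·C) = 0 - j14.1 Ω
Step 3 — Parallel branch: L || C = 1/(1/L + 1/C) = 0 - j46.82 Ω.
Step 4 — Series with R1: Z_total = R1 + (L || C) = 925 - j46.82 Ω = 926.2∠-2.9° Ω.

Z = 925 - j46.82 Ω = 926.2∠-2.9° Ω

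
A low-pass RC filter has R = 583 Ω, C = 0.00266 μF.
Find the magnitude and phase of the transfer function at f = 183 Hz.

Step 1 — Angular frequency: ω = 2π·183 = 1150 rad/s.
Step 2 — Transfer function: H(jω) = 1/(1 + jωRC).
Step 3 — Denominator: 1 + jωRC = 1 + j·1150·583·2.66e-09 = 1 + j0.001783.
Step 4 — H = 1 - j0.001783.
Step 5 — Magnitude: |H| = 1 (-0.0 dB); phase: φ = -0.1°.

|H| = 1 (-0.0 dB), φ = -0.1°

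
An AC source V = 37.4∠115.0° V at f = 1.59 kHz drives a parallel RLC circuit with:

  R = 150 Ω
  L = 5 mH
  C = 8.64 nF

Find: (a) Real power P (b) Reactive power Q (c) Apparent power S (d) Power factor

Step 1 — Angular frequency: ω = 2π·f = 2π·1590 = 9990 rad/s.
Step 2 — Component impedances:
  R: Z = R = 150 Ω
  L: Z = jωL = j·9990·0.005 = 0 + j49.95 Ω
  C: Z = 1/(jωC) = -j/(ω·C) = 0 - j1.159e+04 Ω
Step 3 — Parallel combination: 1/Z_total = 1/R + 1/L + 1/C; Z_total = 15.09 + j45.12 Ω = 47.58∠71.5° Ω.
Step 4 — Source phasor: V = 37.4∠115.0° V = -15.81 + j33.9 V.
Step 5 — Current: I = V / Z = 0.5703 + j0.541 A = 0.7861∠43.5° A.
Step 6 — Complex power: S = V·I* = 9.325 + j27.88 VA.
Step 7 — Real power: P = Re(S) = 9.325 W.
Step 8 — Reactive power: Q = Im(S) = 27.88 VAR.
Step 9 — Apparent power: |S| = 29.4 VA.
Step 10 — Power factor: PF = P/|S| = 0.3172 (lagging).

(a) P = 9.325 W  (b) Q = 27.88 VAR  (c) S = 29.4 VA  (d) PF = 0.3172 (lagging)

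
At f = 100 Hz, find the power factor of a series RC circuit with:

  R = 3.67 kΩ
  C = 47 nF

Step 1 — Angular frequency: ω = 2π·f = 2π·100 = 628.3 rad/s.
Step 2 — Component impedances:
  R: Z = R = 3670 Ω
  C: Z = 1/(jωC) = -j/(ω·C) = 0 - j3.386e+04 Ω
Step 3 — Series combination: Z_total = R + C = 3670 - j3.386e+04 Ω = 3.406e+04∠-83.8° Ω.
Step 4 — Power factor: PF = cos(φ) = Re(Z)/|Z| = 3670/34061 = 0.1077.
Step 5 — Type: Im(Z) = -3.386e+04 ⇒ leading (phase φ = -83.8°).

PF = 0.1077 (leading, φ = -83.8°)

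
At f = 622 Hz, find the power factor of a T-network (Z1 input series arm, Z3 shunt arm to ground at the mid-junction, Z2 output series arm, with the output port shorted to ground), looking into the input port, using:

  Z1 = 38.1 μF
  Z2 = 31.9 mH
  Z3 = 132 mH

Step 1 — Angular frequency: ω = 2π·f = 2π·622 = 3908 rad/s.
Step 2 — Component impedances:
  Z1: Z = 1/(jωC) = -j/(ω·C) = 0 - j6.716 Ω
  Z2: Z = jωL = j·3908·0.0319 = 0 + j124.7 Ω
  Z3: Z = jωL = j·3908·0.132 = 0 + j515.9 Ω
Step 3 — With the output port shorted to ground, the output series arm Z2 runs from the junction to ground; the shunt arm Z3 also runs from the junction to ground. They appear in parallel: Z3 || Z2 = 0 + j100.4 Ω.
Step 4 — Series with input arm Z1: Z_in = Z1 + (Z3 || Z2) = 0 + j93.69 Ω = 93.69∠90.0° Ω.
Step 5 — Power factor: PF = cos(φ) = Re(Z)/|Z| = 0/93.69 = 0.
Step 6 — Type: Im(Z) = 93.69 ⇒ lagging (phase φ = 90.0°).

PF = 0 (lagging, φ = 90.0°)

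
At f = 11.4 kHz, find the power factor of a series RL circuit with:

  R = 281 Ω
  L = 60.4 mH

Step 1 — Angular frequency: ω = 2π·f = 2π·1.14e+04 = 7.163e+04 rad/s.
Step 2 — Component impedances:
  R: Z = R = 281 Ω
  L: Z = jωL = j·7.163e+04·0.0604 = 0 + j4326 Ω
Step 3 — Series combination: Z_total = R + L = 281 + j4326 Ω = 4335∠86.3° Ω.
Step 4 — Power factor: PF = cos(φ) = Re(Z)/|Z| = 281/4335.5 = 0.06481.
Step 5 — Type: Im(Z) = 4326 ⇒ lagging (phase φ = 86.3°).

PF = 0.06481 (lagging, φ = 86.3°)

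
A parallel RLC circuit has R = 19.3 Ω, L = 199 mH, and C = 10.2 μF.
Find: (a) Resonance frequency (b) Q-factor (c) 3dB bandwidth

Step 1 — Resonance: ω₀ = 1/√(LC) = 1/√(0.199·1.02e-05) = 701.9 rad/s.
Step 2 — f₀ = ω₀/(2π) = 111.7 Hz.
Step 3 — Parallel Q: Q = R/(ω₀L) = 19.3/(701.9·0.199) = 0.1382.
Step 4 — Bandwidth: Δω = ω₀/Q = 5080 rad/s; BW = Δω/(2π) = 808.5 Hz.

(a) f₀ = 111.7 Hz  (b) Q = 0.1382  (c) BW = 808.5 Hz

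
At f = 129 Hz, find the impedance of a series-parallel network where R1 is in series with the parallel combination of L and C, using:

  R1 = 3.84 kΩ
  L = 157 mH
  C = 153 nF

Step 1 — Angular frequency: ω = 2π·f = 2π·129 = 810.5 rad/s.
Step 2 — Component impedances:
  R1: Z = R = 3840 Ω
  L: Z = jωL = j·810.5·0.157 = 0 + j127.3 Ω
  C: Z = 1/(jωC) = -j/(ω·C) = 0 - j8064 Ω
Step 3 — Parallel branch: L || C = 1/(1/L + 1/C) = 0 + j129.3 Ω.
Step 4 — Series with R1: Z_total = R1 + (L || C) = 3840 + j129.3 Ω = 3842∠1.9° Ω.

Z = 3840 + j129.3 Ω = 3842∠1.9° Ω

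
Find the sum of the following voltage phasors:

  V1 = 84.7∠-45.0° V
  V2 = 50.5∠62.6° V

Step 1 — Convert each phasor to rectangular form:
  V1 = 84.7·(cos(-45.0°) + j·sin(-45.0°)) = 59.89 - j59.89 V
  V2 = 50.5·(cos(62.6°) + j·sin(62.6°)) = 23.24 + j44.83 V
Step 2 — Sum components: V_total = 83.13 - j15.06 V.
Step 3 — Convert to polar: |V_total| = 84.48 V, ∠V_total = -10.3°.

V_total = 84.48∠-10.3° V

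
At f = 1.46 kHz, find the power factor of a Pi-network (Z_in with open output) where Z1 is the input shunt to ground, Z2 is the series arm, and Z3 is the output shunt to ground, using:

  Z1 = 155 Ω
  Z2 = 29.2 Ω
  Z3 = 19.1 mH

Step 1 — Angular frequency: ω = 2π·f = 2π·1460 = 9173 rad/s.
Step 2 — Component impedances:
  Z1: Z = R = 155 Ω
  Z2: Z = R = 29.2 Ω
  Z3: Z = jωL = j·9173·0.0191 = 0 + j175.2 Ω
Step 3 — With open output, the series arm Z2 and the output shunt Z3 appear in series to ground: Z2 + Z3 = 29.2 + j175.2 Ω.
Step 4 — Parallel with input shunt Z1: Z_in = Z1 || (Z2 + Z3) = 86.53 + j65.13 Ω = 108.3∠37.0° Ω.
Step 5 — Power factor: PF = cos(φ) = Re(Z)/|Z| = 86.526/108.3 = 0.7989.
Step 6 — Type: Im(Z) = 65.13 ⇒ lagging (phase φ = 37.0°).

PF = 0.7989 (lagging, φ = 37.0°)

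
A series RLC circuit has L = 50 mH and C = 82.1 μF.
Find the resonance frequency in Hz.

Step 1 — Resonance condition Im(Z)=0 gives ω₀ = 1/√(LC).
Step 2 — ω₀ = 1/√(0.05·8.21e-05) = 493.6 rad/s.
Step 3 — f₀ = ω₀/(2π) = 78.55 Hz.

f₀ = 78.55 Hz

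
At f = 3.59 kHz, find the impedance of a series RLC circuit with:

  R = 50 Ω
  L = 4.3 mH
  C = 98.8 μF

Step 1 — Angular frequency: ω = 2π·f = 2π·3590 = 2.256e+04 rad/s.
Step 2 — Component impedances:
  R: Z = R = 50 Ω
  L: Z = jωL = j·2.256e+04·0.0043 = 0 + j96.99 Ω
  C: Z = 1/(jωC) = -j/(ω·C) = 0 - j0.4487 Ω
Step 3 — Series combination: Z_total = R + L + C = 50 + j96.54 Ω = 108.7∠62.6° Ω.

Z = 50 + j96.54 Ω = 108.7∠62.6° Ω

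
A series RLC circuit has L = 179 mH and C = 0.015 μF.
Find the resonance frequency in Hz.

Step 1 — Resonance condition Im(Z)=0 gives ω₀ = 1/√(LC).
Step 2 — ω₀ = 1/√(0.179·1.5e-08) = 1.93e+04 rad/s.
Step 3 — f₀ = ω₀/(2π) = 3071 Hz.

f₀ = 3071 Hz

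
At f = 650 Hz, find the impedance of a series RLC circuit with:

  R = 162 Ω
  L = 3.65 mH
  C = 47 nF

Step 1 — Angular frequency: ω = 2π·f = 2π·650 = 4084 rad/s.
Step 2 — Component impedances:
  R: Z = R = 162 Ω
  L: Z = jωL = j·4084·0.00365 = 0 + j14.91 Ω
  C: Z = 1/(jωC) = -j/(ω·C) = 0 - j5210 Ω
Step 3 — Series combination: Z_total = R + L + C = 162 - j5195 Ω = 5197∠-88.2° Ω.

Z = 162 - j5195 Ω = 5197∠-88.2° Ω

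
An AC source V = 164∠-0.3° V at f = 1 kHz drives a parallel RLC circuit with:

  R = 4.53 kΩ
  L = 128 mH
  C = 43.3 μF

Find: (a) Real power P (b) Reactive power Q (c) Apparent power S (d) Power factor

Step 1 — Angular frequency: ω = 2π·f = 2π·1000 = 6283 rad/s.
Step 2 — Component impedances:
  R: Z = R = 4530 Ω
  L: Z = jωL = j·6283·0.128 = 0 + j804.2 Ω
  C: Z = 1/(jωC) = -j/(ω·C) = 0 - j3.676 Ω
Step 3 — Parallel combination: 1/Z_total = 1/R + 1/L + 1/C; Z_total = 0.00301 - j3.693 Ω = 3.693∠-90.0° Ω.
Step 4 — Source phasor: V = 164∠-0.3° V = 164 - j0.8587 V.
Step 5 — Current: I = V / Z = 0.2688 + j44.41 A = 44.41∠89.7° A.
Step 6 — Complex power: S = V·I* = 5.937 - j7284 VA.
Step 7 — Real power: P = Re(S) = 5.937 W.
Step 8 — Reactive power: Q = Im(S) = -7284 VAR.
Step 9 — Apparent power: |S| = 7284 VA.
Step 10 — Power factor: PF = P/|S| = 0.0008151 (leading).

(a) P = 5.937 W  (b) Q = -7284 VAR  (c) S = 7284 VA  (d) PF = 0.0008151 (leading)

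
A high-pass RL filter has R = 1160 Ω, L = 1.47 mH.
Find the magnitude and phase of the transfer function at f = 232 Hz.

Step 1 — Angular frequency: ω = 2π·232 = 1458 rad/s.
Step 2 — Transfer function: H(jω) = jωL/(R + jωL).
Step 3 — Numerator jωL = j·2.143; denominator R + jωL = 1160 + j2.143.
Step 4 — H = 3.412e-06 + j0.001847.
Step 5 — Magnitude: |H| = 0.001847 (-54.7 dB); phase: φ = 89.9°.

|H| = 0.001847 (-54.7 dB), φ = 89.9°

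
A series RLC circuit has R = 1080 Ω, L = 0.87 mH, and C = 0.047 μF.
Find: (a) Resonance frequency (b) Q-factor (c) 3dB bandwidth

Step 1 — Resonance condition Im(Z)=0 gives ω₀ = 1/√(LC).
Step 2 — ω₀ = 1/√(0.00087·4.7e-08) = 1.564e+05 rad/s.
Step 3 — f₀ = ω₀/(2π) = 2.489e+04 Hz.
Step 4 — Series Q: Q = ω₀L/R = 1.564e+05·0.00087/1080 = 0.126.
Step 5 — 3dB bandwidth: Δω = ω₀/Q = 1.241e+06 rad/s; BW = Δω/(2π) = 1.976e+05 Hz.

(a) f₀ = 2.489e+04 Hz  (b) Q = 0.126  (c) BW = 1.976e+05 Hz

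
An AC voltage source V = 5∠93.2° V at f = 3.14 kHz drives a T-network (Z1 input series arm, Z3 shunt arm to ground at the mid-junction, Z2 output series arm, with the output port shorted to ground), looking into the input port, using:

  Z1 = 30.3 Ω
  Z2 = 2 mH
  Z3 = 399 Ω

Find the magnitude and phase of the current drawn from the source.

Step 1 — Angular frequency: ω = 2π·f = 2π·3140 = 1.973e+04 rad/s.
Step 2 — Component impedances:
  Z1: Z = R = 30.3 Ω
  Z2: Z = jωL = j·1.973e+04·0.002 = 0 + j39.46 Ω
  Z3: Z = R = 399 Ω
Step 3 — With the output port shorted to ground, the output series arm Z2 runs from the junction to ground; the shunt arm Z3 also runs from the junction to ground. They appear in parallel: Z3 || Z2 = 3.864 + j39.08 Ω.
Step 4 — Series with input arm Z1: Z_in = Z1 + (Z3 || Z2) = 34.16 + j39.08 Ω = 51.91∠48.8° Ω.
Step 5 — Source phasor: V = 5∠93.2° V = -0.2791 + j4.992 V.
Step 6 — Ohm's law: I = V / Z_total = (-0.2791 + j4.992) / (34.16 + j39.08) = 0.06887 + j0.06735 A.
Step 7 — Convert to polar: |I| = 0.09633 A, ∠I = 44.4°.

I = 0.09633∠44.4° A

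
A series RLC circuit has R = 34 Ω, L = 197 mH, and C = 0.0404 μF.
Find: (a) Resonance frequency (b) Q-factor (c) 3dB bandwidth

Step 1 — Resonance: ω₀ = 1/√(LC) = 1/√(0.197·4.04e-08) = 1.121e+04 rad/s.
Step 2 — f₀ = ω₀/(2π) = 1784 Hz.
Step 3 — Series Q: Q = ω₀L/R = 1.121e+04·0.197/34 = 64.95.
Step 4 — Bandwidth: Δω = ω₀/Q = 172.6 rad/s; BW = Δω/(2π) = 27.47 Hz.

(a) f₀ = 1784 Hz  (b) Q = 64.95  (c) BW = 27.47 Hz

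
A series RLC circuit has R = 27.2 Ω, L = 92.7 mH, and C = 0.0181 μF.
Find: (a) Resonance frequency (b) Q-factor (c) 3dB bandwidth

Step 1 — Resonance: ω₀ = 1/√(LC) = 1/√(0.0927·1.81e-08) = 2.441e+04 rad/s.
Step 2 — f₀ = ω₀/(2π) = 3885 Hz.
Step 3 — Series Q: Q = ω₀L/R = 2.441e+04·0.0927/27.2 = 83.2.
Step 4 — Bandwidth: Δω = ω₀/Q = 293.4 rad/s; BW = Δω/(2π) = 46.7 Hz.

(a) f₀ = 3885 Hz  (b) Q = 83.2  (c) BW = 46.7 Hz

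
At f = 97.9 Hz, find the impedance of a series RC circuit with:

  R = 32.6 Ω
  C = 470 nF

Step 1 — Angular frequency: ω = 2π·f = 2π·97.9 = 615.1 rad/s.
Step 2 — Component impedances:
  R: Z = R = 32.6 Ω
  C: Z = 1/(jωC) = -j/(ω·C) = 0 - j3459 Ω
Step 3 — Series combination: Z_total = R + C = 32.6 - j3459 Ω = 3459∠-89.5° Ω.

Z = 32.6 - j3459 Ω = 3459∠-89.5° Ω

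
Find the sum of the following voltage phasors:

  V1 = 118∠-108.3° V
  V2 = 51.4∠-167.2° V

Step 1 — Convert each phasor to rectangular form:
  V1 = 118·(cos(-108.3°) + j·sin(-108.3°)) = -37.05 - j112 V
  V2 = 51.4·(cos(-167.2°) + j·sin(-167.2°)) = -50.12 - j11.39 V
Step 2 — Sum components: V_total = -87.17 - j123.4 V.
Step 3 — Convert to polar: |V_total| = 151.1 V, ∠V_total = -125.2°.

V_total = 151.1∠-125.2° V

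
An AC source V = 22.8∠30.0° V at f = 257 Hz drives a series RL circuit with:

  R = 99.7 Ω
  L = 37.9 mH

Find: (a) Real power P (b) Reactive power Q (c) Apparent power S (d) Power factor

Step 1 — Angular frequency: ω = 2π·f = 2π·257 = 1615 rad/s.
Step 2 — Component impedances:
  R: Z = R = 99.7 Ω
  L: Z = jωL = j·1615·0.0379 = 0 + j61.2 Ω
Step 3 — Series combination: Z_total = R + L = 99.7 + j61.2 Ω = 117∠31.5° Ω.
Step 4 — Source phasor: V = 22.8∠30.0° V = 19.75 + j11.4 V.
Step 5 — Current: I = V / Z = 0.1948 - j0.005249 A = 0.1949∠-1.5° A.
Step 6 — Complex power: S = V·I* = 3.787 + j2.325 VA.
Step 7 — Real power: P = Re(S) = 3.787 W.
Step 8 — Reactive power: Q = Im(S) = 2.325 VAR.
Step 9 — Apparent power: |S| = 4.444 VA.
Step 10 — Power factor: PF = P/|S| = 0.8522 (lagging).

(a) P = 3.787 W  (b) Q = 2.325 VAR  (c) S = 4.444 VA  (d) PF = 0.8522 (lagging)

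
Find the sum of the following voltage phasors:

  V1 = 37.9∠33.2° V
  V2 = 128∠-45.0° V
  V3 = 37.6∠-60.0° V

Step 1 — Convert each phasor to rectangular form:
  V1 = 37.9·(cos(33.2°) + j·sin(33.2°)) = 31.71 + j20.75 V
  V2 = 128·(cos(-45.0°) + j·sin(-45.0°)) = 90.51 - j90.51 V
  V3 = 37.6·(cos(-60.0°) + j·sin(-60.0°)) = 18.8 - j32.56 V
Step 2 — Sum components: V_total = 141 - j102.3 V.
Step 3 — Convert to polar: |V_total| = 174.2 V, ∠V_total = -36.0°.

V_total = 174.2∠-36.0° V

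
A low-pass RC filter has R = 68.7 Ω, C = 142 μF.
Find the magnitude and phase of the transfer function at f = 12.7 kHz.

Step 1 — Angular frequency: ω = 2π·1.27e+04 = 7.98e+04 rad/s.
Step 2 — Transfer function: H(jω) = 1/(1 + jωRC).
Step 3 — Denominator: 1 + jωRC = 1 + j·7.98e+04·68.7·0.000142 = 1 + j778.4.
Step 4 — H = 1.65e-06 - j0.001285.
Step 5 — Magnitude: |H| = 0.001285 (-57.8 dB); phase: φ = -89.9°.

|H| = 0.001285 (-57.8 dB), φ = -89.9°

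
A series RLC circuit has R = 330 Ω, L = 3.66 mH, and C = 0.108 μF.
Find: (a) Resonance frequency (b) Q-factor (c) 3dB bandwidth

Step 1 — Resonance: ω₀ = 1/√(LC) = 1/√(0.00366·1.08e-07) = 5.03e+04 rad/s.
Step 2 — f₀ = ω₀/(2π) = 8005 Hz.
Step 3 — Series Q: Q = ω₀L/R = 5.03e+04·0.00366/330 = 0.5578.
Step 4 — Bandwidth: Δω = ω₀/Q = 9.016e+04 rad/s; BW = Δω/(2π) = 1.435e+04 Hz.

(a) f₀ = 8005 Hz  (b) Q = 0.5578  (c) BW = 1.435e+04 Hz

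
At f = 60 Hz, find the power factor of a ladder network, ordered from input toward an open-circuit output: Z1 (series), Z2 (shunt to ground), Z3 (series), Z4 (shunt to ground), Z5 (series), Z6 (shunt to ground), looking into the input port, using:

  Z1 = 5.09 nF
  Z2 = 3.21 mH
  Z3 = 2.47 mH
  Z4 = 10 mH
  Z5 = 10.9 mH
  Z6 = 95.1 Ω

Step 1 — Angular frequency: ω = 2π·f = 2π·60 = 377 rad/s.
Step 2 — Component impedances:
  Z1: Z = 1/(jωC) = -j/(ω·C) = 0 - j5.211e+05 Ω
  Z2: Z = jωL = j·377·0.00321 = 0 + j1.21 Ω
  Z3: Z = jωL = j·377·0.00247 = 0 + j0.9312 Ω
  Z4: Z = jωL = j·377·0.01 = 0 + j3.77 Ω
  Z5: Z = jωL = j·377·0.0109 = 0 + j4.109 Ω
  Z6: Z = R = 95.1 Ω
Step 3 — Ladder network (open output): work backward from the far end, alternating series and parallel combinations. Z_in = 0.006243 - j5.211e+05 Ω = 5.211e+05∠-90.0° Ω.
Step 4 — Power factor: PF = cos(φ) = Re(Z)/|Z| = 0.006243/5.211e+05 = 1.198e-08.
Step 5 — Type: Im(Z) = -5.211e+05 ⇒ leading (phase φ = -90.0°).

PF = 1.198e-08 (leading, φ = -90.0°)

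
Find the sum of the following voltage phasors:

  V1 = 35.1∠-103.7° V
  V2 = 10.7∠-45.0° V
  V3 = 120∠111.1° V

Step 1 — Convert each phasor to rectangular form:
  V1 = 35.1·(cos(-103.7°) + j·sin(-103.7°)) = -8.313 - j34.1 V
  V2 = 10.7·(cos(-45.0°) + j·sin(-45.0°)) = 7.566 - j7.566 V
  V3 = 120·(cos(111.1°) + j·sin(111.1°)) = -43.2 + j112 V
Step 2 — Sum components: V_total = -43.95 + j70.29 V.
Step 3 — Convert to polar: |V_total| = 82.89 V, ∠V_total = 122.0°.

V_total = 82.89∠122.0° V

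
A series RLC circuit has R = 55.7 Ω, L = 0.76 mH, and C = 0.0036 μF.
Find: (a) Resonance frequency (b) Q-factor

Step 1 — Resonance condition Im(Z)=0 gives ω₀ = 1/√(LC).
Step 2 — ω₀ = 1/√(0.00076·3.6e-09) = 6.046e+05 rad/s.
Step 3 — f₀ = ω₀/(2π) = 9.622e+04 Hz.
Step 4 — Series Q: Q = ω₀L/R = 6.046e+05·0.00076/55.7 = 8.249.

(a) f₀ = 9.622e+04 Hz  (b) Q = 8.249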